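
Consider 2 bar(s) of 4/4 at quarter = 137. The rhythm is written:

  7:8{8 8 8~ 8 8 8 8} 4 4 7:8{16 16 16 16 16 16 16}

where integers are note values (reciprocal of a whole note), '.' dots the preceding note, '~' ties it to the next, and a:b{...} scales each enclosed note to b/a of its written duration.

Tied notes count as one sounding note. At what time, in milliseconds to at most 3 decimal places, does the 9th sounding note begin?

note 9 onset = 6b = 2627.737ms

1. 0.0ms @ 0 + 250.261ms (4/7)
2. 250.261ms @ 4/7 + 250.261ms (4/7)
3. 500.521ms @ 8/7 + 500.521ms (8/7)
4. 1001.043ms @ 16/7 + 250.261ms (4/7)
5. 1251.303ms @ 20/7 + 250.261ms (4/7)
6. 1501.564ms @ 24/7 + 250.261ms (4/7)
7. 1751.825ms @ 4 + 437.956ms (1)
8. 2189.781ms @ 5 + 437.956ms (1)
9. 2627.737ms @ 6 + 125.13ms (2/7)
10. 2752.868ms @ 44/7 + 125.13ms (2/7)
11. 2877.998ms @ 46/7 + 125.13ms (2/7)
12. 3003.128ms @ 48/7 + 125.13ms (2/7)
13. 3128.259ms @ 50/7 + 125.13ms (2/7)
14. 3253.389ms @ 52/7 + 125.13ms (2/7)
15. 3378.519ms @ 54/7 + 125.13ms (2/7)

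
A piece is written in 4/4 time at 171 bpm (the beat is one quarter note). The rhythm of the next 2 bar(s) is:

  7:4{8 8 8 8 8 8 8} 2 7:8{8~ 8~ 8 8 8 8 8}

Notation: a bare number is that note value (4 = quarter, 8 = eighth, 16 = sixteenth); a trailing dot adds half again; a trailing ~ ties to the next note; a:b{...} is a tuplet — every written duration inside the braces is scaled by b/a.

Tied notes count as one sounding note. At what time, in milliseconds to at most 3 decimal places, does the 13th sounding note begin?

note 13 onset = 52/7b = 2606.516ms

1. 0.0ms @ 0 + 100.251ms (2/7)
2. 100.251ms @ 2/7 + 100.251ms (2/7)
3. 200.501ms @ 4/7 + 100.251ms (2/7)
4. 300.752ms @ 6/7 + 100.251ms (2/7)
5. 401.003ms @ 8/7 + 100.251ms (2/7)
6. 501.253ms @ 10/7 + 100.251ms (2/7)
7. 601.504ms @ 12/7 + 100.251ms (2/7)
8. 701.754ms @ 2 + 701.754ms (2)
9. 1403.509ms @ 4 + 601.504ms (12/7)
10. 2005.013ms @ 40/7 + 200.501ms (4/7)
11. 2205.514ms @ 44/7 + 200.501ms (4/7)
12. 2406.015ms @ 48/7 + 200.501ms (4/7)
13. 2606.516ms @ 52/7 + 200.501ms (4/7)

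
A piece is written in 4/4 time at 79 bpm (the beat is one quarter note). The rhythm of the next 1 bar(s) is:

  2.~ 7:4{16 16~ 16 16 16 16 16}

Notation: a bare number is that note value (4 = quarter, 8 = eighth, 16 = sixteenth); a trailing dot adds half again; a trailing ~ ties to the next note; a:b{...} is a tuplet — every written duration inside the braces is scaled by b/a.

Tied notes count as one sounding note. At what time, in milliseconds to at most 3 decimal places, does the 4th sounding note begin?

note 4 onset = 25/7b = 2712.477ms

1. 0.0ms @ 0 + 2386.98ms (22/7)
2. 2386.98ms @ 22/7 + 216.998ms (2/7)
3. 2603.978ms @ 24/7 + 108.499ms (1/7)
4. 2712.477ms @ 25/7 + 108.499ms (1/7)
5. 2820.976ms @ 26/7 + 108.499ms (1/7)
6. 2929.476ms @ 27/7 + 108.499ms (1/7)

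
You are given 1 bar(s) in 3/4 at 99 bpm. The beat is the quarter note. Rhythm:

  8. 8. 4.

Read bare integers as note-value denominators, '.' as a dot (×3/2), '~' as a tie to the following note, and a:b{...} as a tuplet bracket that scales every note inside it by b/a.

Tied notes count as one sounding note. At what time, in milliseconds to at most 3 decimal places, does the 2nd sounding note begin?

1. 0.0ms @ 0 + 454.545ms (3/4)
2. 454.545ms @ 3/4 + 454.545ms (3/4)
3. 909.091ms @ 3/2 + 909.091ms (3/2)

note 2 onset = 3/4b = 454.545ms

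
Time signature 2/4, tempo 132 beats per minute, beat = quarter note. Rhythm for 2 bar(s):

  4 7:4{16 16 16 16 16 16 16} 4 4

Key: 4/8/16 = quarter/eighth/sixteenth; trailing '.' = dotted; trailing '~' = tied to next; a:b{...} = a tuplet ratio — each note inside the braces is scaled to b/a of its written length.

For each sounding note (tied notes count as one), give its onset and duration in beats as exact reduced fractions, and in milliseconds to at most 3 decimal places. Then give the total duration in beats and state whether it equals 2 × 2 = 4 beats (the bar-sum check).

1) 0.0ms=0b +454.545ms=1b
2) 454.545ms=1b +64.935ms=1/7b
3) 519.481ms=8/7b +64.935ms=1/7b
4) 584.416ms=9/7b +64.935ms=1/7b
5) 649.351ms=10/7b +64.935ms=1/7b
6) 714.286ms=11/7b +64.935ms=1/7b
7) 779.221ms=12/7b +64.935ms=1/7b
8) 844.156ms=13/7b +64.935ms=1/7b
9) 909.091ms=2b +454.545ms=1b
10) 1363.636ms=3b +454.545ms=1b
Σ=4b of 4 (132bpm 2/4) — PASS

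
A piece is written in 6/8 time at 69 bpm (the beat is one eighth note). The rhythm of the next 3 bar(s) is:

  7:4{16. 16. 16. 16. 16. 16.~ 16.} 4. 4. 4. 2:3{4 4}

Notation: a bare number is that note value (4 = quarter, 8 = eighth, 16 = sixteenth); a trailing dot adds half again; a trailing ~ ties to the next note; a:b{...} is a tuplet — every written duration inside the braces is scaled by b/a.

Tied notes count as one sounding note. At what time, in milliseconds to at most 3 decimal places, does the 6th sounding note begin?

note 6 onset = 15/7b = 1863.354ms

1. 0.0ms @ 0 + 372.671ms (3/7)
2. 372.671ms @ 3/7 + 372.671ms (3/7)
3. 745.342ms @ 6/7 + 372.671ms (3/7)
4. 1118.012ms @ 9/7 + 372.671ms (3/7)
5. 1490.683ms @ 12/7 + 372.671ms (3/7)
6. 1863.354ms @ 15/7 + 745.342ms (6/7)
7. 2608.696ms @ 3 + 2608.696ms (3)
8. 5217.391ms @ 6 + 2608.696ms (3)
9. 7826.087ms @ 9 + 2608.696ms (3)
10. 10434.783ms @ 12 + 2608.696ms (3)
11. 13043.478ms @ 15 + 2608.696ms (3)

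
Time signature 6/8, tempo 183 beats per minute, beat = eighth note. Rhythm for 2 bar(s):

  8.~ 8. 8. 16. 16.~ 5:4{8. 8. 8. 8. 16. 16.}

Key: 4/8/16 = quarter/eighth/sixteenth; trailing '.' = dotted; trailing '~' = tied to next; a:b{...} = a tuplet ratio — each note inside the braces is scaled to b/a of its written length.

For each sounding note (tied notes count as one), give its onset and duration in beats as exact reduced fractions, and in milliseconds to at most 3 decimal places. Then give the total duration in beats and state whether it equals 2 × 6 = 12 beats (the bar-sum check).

1) 0.0ms=0b +983.607ms=3b
2) 983.607ms=3b +491.803ms=3/2b
3) 1475.41ms=9/2b +245.902ms=3/4b
4) 1721.311ms=21/4b +639.344ms=39/20b
5) 2360.656ms=36/5b +393.443ms=6/5b
6) 2754.098ms=42/5b +393.443ms=6/5b
7) 3147.541ms=48/5b +393.443ms=6/5b
8) 3540.984ms=54/5b +196.721ms=3/5b
9) 3737.705ms=57/5b +196.721ms=3/5b
Σ=12b of 12 (183bpm 6/8) — PASS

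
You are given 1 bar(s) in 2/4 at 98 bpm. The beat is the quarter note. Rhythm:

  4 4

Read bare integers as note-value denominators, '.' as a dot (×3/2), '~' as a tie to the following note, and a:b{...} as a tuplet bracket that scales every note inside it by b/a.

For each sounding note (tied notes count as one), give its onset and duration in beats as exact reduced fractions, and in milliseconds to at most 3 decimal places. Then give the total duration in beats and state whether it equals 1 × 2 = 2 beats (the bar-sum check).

1) 0.0ms=0b +612.245ms=1b
2) 612.245ms=1b +612.245ms=1b
Σ=2b of 2 (98bpm 2/4) — PASS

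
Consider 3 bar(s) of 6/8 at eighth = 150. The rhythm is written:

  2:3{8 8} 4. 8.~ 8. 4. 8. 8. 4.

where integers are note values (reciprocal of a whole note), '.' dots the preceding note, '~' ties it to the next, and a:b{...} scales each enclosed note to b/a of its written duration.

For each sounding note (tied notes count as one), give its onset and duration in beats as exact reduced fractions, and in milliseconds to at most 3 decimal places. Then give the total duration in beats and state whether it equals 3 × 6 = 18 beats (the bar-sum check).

1) 0.0ms=0b +600.0ms=3/2b
2) 600.0ms=3/2b +600.0ms=3/2b
3) 1200.0ms=3b +1200.0ms=3b
4) 2400.0ms=6b +1200.0ms=3b
5) 3600.0ms=9b +1200.0ms=3b
6) 4800.0ms=12b +600.0ms=3/2b
7) 5400.0ms=27/2b +600.0ms=3/2b
8) 6000.0ms=15b +1200.0ms=3b
Σ=18b of 18 (150bpm 6/8) — PASS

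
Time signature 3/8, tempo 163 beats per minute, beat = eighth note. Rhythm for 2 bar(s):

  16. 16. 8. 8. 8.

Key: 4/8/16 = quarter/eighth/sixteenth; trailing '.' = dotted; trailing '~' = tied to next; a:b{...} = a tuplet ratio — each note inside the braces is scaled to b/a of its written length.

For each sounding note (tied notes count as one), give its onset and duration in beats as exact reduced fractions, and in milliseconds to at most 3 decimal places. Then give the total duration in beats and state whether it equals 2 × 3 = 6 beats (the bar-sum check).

1) 0.0ms=0b +276.074ms=3/4b
2) 276.074ms=3/4b +276.074ms=3/4b
3) 552.147ms=3/2b +552.147ms=3/2b
4) 1104.294ms=3b +552.147ms=3/2b
5) 1656.442ms=9/2b +552.147ms=3/2b
Σ=6b of 6 (163bpm 3/8) — PASS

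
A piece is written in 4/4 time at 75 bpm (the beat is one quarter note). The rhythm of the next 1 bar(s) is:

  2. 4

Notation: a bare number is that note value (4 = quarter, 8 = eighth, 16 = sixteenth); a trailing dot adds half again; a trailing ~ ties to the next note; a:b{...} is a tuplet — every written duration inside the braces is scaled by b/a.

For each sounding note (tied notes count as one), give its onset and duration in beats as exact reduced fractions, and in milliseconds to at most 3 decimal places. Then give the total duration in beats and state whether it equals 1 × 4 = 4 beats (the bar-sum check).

1) 0.0ms=0b +2400.0ms=3b
2) 2400.0ms=3b +800.0ms=1b
Σ=4b of 4 (75bpm 4/4) — PASS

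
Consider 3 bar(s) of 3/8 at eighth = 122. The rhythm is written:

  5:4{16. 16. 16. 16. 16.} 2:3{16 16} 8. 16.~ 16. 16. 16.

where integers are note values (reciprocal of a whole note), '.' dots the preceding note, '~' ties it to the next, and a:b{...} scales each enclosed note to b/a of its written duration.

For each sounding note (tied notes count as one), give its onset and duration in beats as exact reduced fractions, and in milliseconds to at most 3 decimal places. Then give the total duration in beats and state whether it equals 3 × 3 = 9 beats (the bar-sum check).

1) 0.0ms=0b +295.082ms=3/5b
2) 295.082ms=3/5b +295.082ms=3/5b
3) 590.164ms=6/5b +295.082ms=3/5b
4) 885.246ms=9/5b +295.082ms=3/5b
5) 1180.328ms=12/5b +295.082ms=3/5b
6) 1475.41ms=3b +368.852ms=3/4b
7) 1844.262ms=15/4b +368.852ms=3/4b
8) 2213.115ms=9/2b +737.705ms=3/2b
9) 2950.82ms=6b +737.705ms=3/2b
10) 3688.525ms=15/2b +368.852ms=3/4b
11) 4057.377ms=33/4b +368.852ms=3/4b
Σ=9b of 9 (122bpm 3/8) — PASS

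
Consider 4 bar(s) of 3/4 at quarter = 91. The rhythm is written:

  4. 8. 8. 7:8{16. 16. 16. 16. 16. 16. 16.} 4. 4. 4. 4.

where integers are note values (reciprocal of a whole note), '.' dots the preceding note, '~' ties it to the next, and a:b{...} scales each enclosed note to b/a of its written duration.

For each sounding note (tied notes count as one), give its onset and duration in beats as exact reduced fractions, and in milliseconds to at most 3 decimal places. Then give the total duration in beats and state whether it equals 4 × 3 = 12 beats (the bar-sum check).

1) 0.0ms=0b +989.011ms=3/2b
2) 989.011ms=3/2b +494.505ms=3/4b
3) 1483.516ms=9/4b +494.505ms=3/4b
4) 1978.022ms=3b +282.575ms=3/7b
5) 2260.597ms=24/7b +282.575ms=3/7b
6) 2543.171ms=27/7b +282.575ms=3/7b
7) 2825.746ms=30/7b +282.575ms=3/7b
8) 3108.32ms=33/7b +282.575ms=3/7b
9) 3390.895ms=36/7b +282.575ms=3/7b
10) 3673.469ms=39/7b +282.575ms=3/7b
11) 3956.044ms=6b +989.011ms=3/2b
12) 4945.055ms=15/2b +989.011ms=3/2b
13) 5934.066ms=9b +989.011ms=3/2b
14) 6923.077ms=21/2b +989.011ms=3/2b
Σ=12b of 12 (91bpm 3/4) — PASS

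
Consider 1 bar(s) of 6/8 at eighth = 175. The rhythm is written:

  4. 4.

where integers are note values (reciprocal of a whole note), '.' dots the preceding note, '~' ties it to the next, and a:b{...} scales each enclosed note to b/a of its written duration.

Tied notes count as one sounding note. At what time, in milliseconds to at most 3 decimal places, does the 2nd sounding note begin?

1. 0.0ms @ 0 + 1028.571ms (3)
2. 1028.571ms @ 3 + 1028.571ms (3)

note 2 onset = 3b = 1028.571ms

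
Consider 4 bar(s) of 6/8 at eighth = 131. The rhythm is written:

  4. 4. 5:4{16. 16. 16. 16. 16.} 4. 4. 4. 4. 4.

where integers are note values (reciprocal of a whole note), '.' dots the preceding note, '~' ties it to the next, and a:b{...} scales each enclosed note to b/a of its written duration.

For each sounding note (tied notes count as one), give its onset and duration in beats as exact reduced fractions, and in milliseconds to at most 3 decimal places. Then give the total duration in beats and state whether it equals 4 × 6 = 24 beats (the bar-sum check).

1) 0.0ms=0b +1374.046ms=3b
2) 1374.046ms=3b +1374.046ms=3b
3) 2748.092ms=6b +274.809ms=3/5b
4) 3022.901ms=33/5b +274.809ms=3/5b
5) 3297.71ms=36/5b +274.809ms=3/5b
6) 3572.519ms=39/5b +274.809ms=3/5b
7) 3847.328ms=42/5b +274.809ms=3/5b
8) 4122.137ms=9b +1374.046ms=3b
9) 5496.183ms=12b +1374.046ms=3b
10) 6870.229ms=15b +1374.046ms=3b
11) 8244.275ms=18b +1374.046ms=3b
12) 9618.321ms=21b +1374.046ms=3b
Σ=24b of 24 (131bpm 6/8) — PASS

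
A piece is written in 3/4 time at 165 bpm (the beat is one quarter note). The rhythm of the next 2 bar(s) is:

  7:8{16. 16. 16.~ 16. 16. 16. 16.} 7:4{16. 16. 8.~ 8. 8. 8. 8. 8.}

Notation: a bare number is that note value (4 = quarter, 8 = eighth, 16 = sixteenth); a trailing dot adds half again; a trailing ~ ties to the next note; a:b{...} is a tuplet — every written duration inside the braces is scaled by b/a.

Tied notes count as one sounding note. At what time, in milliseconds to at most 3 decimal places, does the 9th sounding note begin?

note 9 onset = 24/7b = 1246.753ms

1. 0.0ms @ 0 + 155.844ms (3/7)
2. 155.844ms @ 3/7 + 155.844ms (3/7)
3. 311.688ms @ 6/7 + 311.688ms (6/7)
4. 623.377ms @ 12/7 + 155.844ms (3/7)
5. 779.221ms @ 15/7 + 155.844ms (3/7)
6. 935.065ms @ 18/7 + 155.844ms (3/7)
7. 1090.909ms @ 3 + 77.922ms (3/14)
8. 1168.831ms @ 45/14 + 77.922ms (3/14)
9. 1246.753ms @ 24/7 + 311.688ms (6/7)
10. 1558.442ms @ 30/7 + 155.844ms (3/7)
11. 1714.286ms @ 33/7 + 155.844ms (3/7)
12. 1870.13ms @ 36/7 + 155.844ms (3/7)
13. 2025.974ms @ 39/7 + 155.844ms (3/7)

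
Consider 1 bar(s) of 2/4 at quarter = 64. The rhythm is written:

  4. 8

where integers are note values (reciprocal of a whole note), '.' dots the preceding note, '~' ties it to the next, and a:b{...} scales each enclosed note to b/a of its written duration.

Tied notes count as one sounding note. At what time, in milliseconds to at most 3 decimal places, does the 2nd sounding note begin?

1. 0.0ms @ 0 + 1406.25ms (3/2)
2. 1406.25ms @ 3/2 + 468.75ms (1/2)

note 2 onset = 3/2b = 1406.25ms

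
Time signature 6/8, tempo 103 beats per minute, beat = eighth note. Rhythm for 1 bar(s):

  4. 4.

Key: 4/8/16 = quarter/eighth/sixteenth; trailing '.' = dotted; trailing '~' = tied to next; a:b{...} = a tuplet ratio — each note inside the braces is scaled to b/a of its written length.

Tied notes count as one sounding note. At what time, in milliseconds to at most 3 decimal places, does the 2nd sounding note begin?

1. 0.0ms @ 0 + 1747.573ms (3)
2. 1747.573ms @ 3 + 1747.573ms (3)

note 2 onset = 3b = 1747.573ms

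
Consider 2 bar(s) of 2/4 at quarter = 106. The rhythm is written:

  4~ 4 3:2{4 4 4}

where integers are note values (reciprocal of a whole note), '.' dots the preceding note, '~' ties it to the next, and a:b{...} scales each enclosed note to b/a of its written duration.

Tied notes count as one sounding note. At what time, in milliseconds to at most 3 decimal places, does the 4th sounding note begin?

note 4 onset = 10/3b = 1886.792ms

1. 0.0ms @ 0 + 1132.075ms (2)
2. 1132.075ms @ 2 + 377.358ms (2/3)
3. 1509.434ms @ 8/3 + 377.358ms (2/3)
4. 1886.792ms @ 10/3 + 377.358ms (2/3)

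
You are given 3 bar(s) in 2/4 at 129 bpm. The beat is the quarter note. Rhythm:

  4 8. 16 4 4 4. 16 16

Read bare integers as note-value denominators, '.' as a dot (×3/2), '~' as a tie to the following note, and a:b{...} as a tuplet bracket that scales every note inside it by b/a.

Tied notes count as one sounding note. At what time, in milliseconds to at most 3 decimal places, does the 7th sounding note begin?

1. 0.0ms @ 0 + 465.116ms (1)
2. 465.116ms @ 1 + 348.837ms (3/4)
3. 813.953ms @ 7/4 + 116.279ms (1/4)
4. 930.233ms @ 2 + 465.116ms (1)
5. 1395.349ms @ 3 + 465.116ms (1)
6. 1860.465ms @ 4 + 697.674ms (3/2)
7. 2558.14ms @ 11/2 + 116.279ms (1/4)
8. 2674.419ms @ 23/4 + 116.279ms (1/4)

note 7 onset = 11/2b = 2558.14ms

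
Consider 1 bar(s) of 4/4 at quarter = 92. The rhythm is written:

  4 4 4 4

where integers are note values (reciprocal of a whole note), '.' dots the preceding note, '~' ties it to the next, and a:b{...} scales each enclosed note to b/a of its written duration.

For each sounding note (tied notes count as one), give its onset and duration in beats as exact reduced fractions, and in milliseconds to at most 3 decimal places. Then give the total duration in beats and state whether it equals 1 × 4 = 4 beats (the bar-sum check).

1) 0.0ms=0b +652.174ms=1b
2) 652.174ms=1b +652.174ms=1b
3) 1304.348ms=2b +652.174ms=1b
4) 1956.522ms=3b +652.174ms=1b
Σ=4b of 4 (92bpm 4/4) — PASS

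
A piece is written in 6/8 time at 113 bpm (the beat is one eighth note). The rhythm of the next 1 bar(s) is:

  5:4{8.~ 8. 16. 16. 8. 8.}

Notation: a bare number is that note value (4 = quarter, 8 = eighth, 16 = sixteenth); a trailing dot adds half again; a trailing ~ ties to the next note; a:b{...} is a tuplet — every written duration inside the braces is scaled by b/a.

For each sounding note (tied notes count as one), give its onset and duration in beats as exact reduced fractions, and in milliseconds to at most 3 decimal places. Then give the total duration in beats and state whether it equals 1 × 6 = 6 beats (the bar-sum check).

1) 0.0ms=0b +1274.336ms=12/5b
2) 1274.336ms=12/5b +318.584ms=3/5b
3) 1592.92ms=3b +318.584ms=3/5b
4) 1911.504ms=18/5b +637.168ms=6/5b
5) 2548.673ms=24/5b +637.168ms=6/5b
Σ=6b of 6 (113bpm 6/8) — PASS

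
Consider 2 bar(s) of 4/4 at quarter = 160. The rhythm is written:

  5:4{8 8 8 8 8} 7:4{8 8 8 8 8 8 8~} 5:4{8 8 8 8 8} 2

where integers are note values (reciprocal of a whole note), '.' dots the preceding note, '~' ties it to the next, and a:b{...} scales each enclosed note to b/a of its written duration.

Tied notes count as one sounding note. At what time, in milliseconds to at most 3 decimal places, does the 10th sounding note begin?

note 10 onset = 22/7b = 1178.571ms

1. 0.0ms @ 0 + 150.0ms (2/5)
2. 150.0ms @ 2/5 + 150.0ms (2/5)
3. 300.0ms @ 4/5 + 150.0ms (2/5)
4. 450.0ms @ 6/5 + 150.0ms (2/5)
5. 600.0ms @ 8/5 + 150.0ms (2/5)
6. 750.0ms @ 2 + 107.143ms (2/7)
7. 857.143ms @ 16/7 + 107.143ms (2/7)
8. 964.286ms @ 18/7 + 107.143ms (2/7)
9. 1071.429ms @ 20/7 + 107.143ms (2/7)
10. 1178.571ms @ 22/7 + 107.143ms (2/7)
11. 1285.714ms @ 24/7 + 107.143ms (2/7)
12. 1392.857ms @ 26/7 + 257.143ms (24/35)
13. 1650.0ms @ 22/5 + 150.0ms (2/5)
14. 1800.0ms @ 24/5 + 150.0ms (2/5)
15. 1950.0ms @ 26/5 + 150.0ms (2/5)
16. 2100.0ms @ 28/5 + 150.0ms (2/5)
17. 2250.0ms @ 6 + 750.0ms (2)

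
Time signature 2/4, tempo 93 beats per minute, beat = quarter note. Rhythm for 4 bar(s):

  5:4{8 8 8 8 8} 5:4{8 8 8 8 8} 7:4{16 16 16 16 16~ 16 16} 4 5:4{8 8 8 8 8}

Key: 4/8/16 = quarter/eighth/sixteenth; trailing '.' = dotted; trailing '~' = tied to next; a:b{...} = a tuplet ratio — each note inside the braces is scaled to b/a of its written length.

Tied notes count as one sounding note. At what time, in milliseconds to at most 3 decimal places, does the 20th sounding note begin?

note 20 onset = 34/5b = 4387.097ms

1. 0.0ms @ 0 + 258.065ms (2/5)
2. 258.065ms @ 2/5 + 258.065ms (2/5)
3. 516.129ms @ 4/5 + 258.065ms (2/5)
4. 774.194ms @ 6/5 + 258.065ms (2/5)
5. 1032.258ms @ 8/5 + 258.065ms (2/5)
6. 1290.323ms @ 2 + 258.065ms (2/5)
7. 1548.387ms @ 12/5 + 258.065ms (2/5)
8. 1806.452ms @ 14/5 + 258.065ms (2/5)
9. 2064.516ms @ 16/5 + 258.065ms (2/5)
10. 2322.581ms @ 18/5 + 258.065ms (2/5)
11. 2580.645ms @ 4 + 92.166ms (1/7)
12. 2672.811ms @ 29/7 + 92.166ms (1/7)
13. 2764.977ms @ 30/7 + 92.166ms (1/7)
14. 2857.143ms @ 31/7 + 92.166ms (1/7)
15. 2949.309ms @ 32/7 + 184.332ms (2/7)
16. 3133.641ms @ 34/7 + 92.166ms (1/7)
17. 3225.806ms @ 5 + 645.161ms (1)
18. 3870.968ms @ 6 + 258.065ms (2/5)
19. 4129.032ms @ 32/5 + 258.065ms (2/5)
20. 4387.097ms @ 34/5 + 258.065ms (2/5)
21. 4645.161ms @ 36/5 + 258.065ms (2/5)
22. 4903.226ms @ 38/5 + 258.065ms (2/5)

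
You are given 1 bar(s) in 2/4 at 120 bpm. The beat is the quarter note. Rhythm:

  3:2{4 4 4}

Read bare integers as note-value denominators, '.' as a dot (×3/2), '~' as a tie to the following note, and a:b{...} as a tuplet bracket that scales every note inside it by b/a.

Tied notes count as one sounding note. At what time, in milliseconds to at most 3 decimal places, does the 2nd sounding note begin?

1. 0.0ms @ 0 + 333.333ms (2/3)
2. 333.333ms @ 2/3 + 333.333ms (2/3)
3. 666.667ms @ 4/3 + 333.333ms (2/3)

note 2 onset = 2/3b = 333.333ms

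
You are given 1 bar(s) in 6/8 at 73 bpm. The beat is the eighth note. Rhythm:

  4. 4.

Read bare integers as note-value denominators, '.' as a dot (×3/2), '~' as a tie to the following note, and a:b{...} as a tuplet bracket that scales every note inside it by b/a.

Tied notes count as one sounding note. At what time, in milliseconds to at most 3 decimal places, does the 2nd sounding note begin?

note 2 onset = 3b = 2465.753ms

1. 0.0ms @ 0 + 2465.753ms (3)
2. 2465.753ms @ 3 + 2465.753ms (3)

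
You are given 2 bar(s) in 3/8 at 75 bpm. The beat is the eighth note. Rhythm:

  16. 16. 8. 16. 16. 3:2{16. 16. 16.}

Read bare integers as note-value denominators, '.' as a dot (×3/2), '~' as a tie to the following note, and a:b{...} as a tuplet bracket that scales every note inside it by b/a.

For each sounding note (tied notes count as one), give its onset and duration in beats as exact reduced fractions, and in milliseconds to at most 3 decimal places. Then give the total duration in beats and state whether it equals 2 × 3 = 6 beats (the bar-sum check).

1) 0.0ms=0b +600.0ms=3/4b
2) 600.0ms=3/4b +600.0ms=3/4b
3) 1200.0ms=3/2b +1200.0ms=3/2b
4) 2400.0ms=3b +600.0ms=3/4b
5) 3000.0ms=15/4b +600.0ms=3/4b
6) 3600.0ms=9/2b +400.0ms=1/2b
7) 4000.0ms=5b +400.0ms=1/2b
8) 4400.0ms=11/2b +400.0ms=1/2b
Σ=6b of 6 (75bpm 3/8) — PASS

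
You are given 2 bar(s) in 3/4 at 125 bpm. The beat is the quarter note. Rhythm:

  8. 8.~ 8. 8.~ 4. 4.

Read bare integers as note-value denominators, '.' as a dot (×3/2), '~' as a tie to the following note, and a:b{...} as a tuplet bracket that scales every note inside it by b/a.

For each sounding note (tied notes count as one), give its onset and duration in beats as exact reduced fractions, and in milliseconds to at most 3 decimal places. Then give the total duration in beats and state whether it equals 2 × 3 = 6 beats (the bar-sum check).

1) 0.0ms=0b +360.0ms=3/4b
2) 360.0ms=3/4b +720.0ms=3/2b
3) 1080.0ms=9/4b +1080.0ms=9/4b
4) 2160.0ms=9/2b +720.0ms=3/2b
Σ=6b of 6 (125bpm 3/4) — PASS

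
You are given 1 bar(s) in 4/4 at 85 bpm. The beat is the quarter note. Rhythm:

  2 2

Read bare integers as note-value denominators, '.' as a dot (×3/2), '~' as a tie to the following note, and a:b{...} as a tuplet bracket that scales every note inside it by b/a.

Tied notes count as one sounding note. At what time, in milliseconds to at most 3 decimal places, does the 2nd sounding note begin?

1. 0.0ms @ 0 + 1411.765ms (2)
2. 1411.765ms @ 2 + 1411.765ms (2)

note 2 onset = 2b = 1411.765ms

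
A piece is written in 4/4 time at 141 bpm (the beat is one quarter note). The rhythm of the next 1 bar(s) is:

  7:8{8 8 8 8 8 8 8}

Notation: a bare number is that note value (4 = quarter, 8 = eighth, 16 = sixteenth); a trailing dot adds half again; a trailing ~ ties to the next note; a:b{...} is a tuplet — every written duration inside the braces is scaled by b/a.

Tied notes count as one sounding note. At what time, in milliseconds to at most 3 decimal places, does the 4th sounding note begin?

note 4 onset = 12/7b = 729.483ms

1. 0.0ms @ 0 + 243.161ms (4/7)
2. 243.161ms @ 4/7 + 243.161ms (4/7)
3. 486.322ms @ 8/7 + 243.161ms (4/7)
4. 729.483ms @ 12/7 + 243.161ms (4/7)
5. 972.644ms @ 16/7 + 243.161ms (4/7)
6. 1215.805ms @ 20/7 + 243.161ms (4/7)
7. 1458.967ms @ 24/7 + 243.161ms (4/7)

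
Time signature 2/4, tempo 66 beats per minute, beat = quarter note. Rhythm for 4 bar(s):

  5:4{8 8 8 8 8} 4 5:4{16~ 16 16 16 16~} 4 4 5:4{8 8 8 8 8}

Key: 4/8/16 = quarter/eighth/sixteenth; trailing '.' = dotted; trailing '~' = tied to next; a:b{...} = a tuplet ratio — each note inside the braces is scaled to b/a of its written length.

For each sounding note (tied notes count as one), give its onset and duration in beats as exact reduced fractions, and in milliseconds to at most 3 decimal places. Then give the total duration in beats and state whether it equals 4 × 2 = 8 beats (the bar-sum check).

1) 0.0ms=0b +363.636ms=2/5b
2) 363.636ms=2/5b +363.636ms=2/5b
3) 727.273ms=4/5b +363.636ms=2/5b
4) 1090.909ms=6/5b +363.636ms=2/5b
5) 1454.545ms=8/5b +363.636ms=2/5b
6) 1818.182ms=2b +909.091ms=1b
7) 2727.273ms=3b +363.636ms=2/5b
8) 3090.909ms=17/5b +181.818ms=1/5b
9) 3272.727ms=18/5b +181.818ms=1/5b
10) 3454.545ms=19/5b +1090.909ms=6/5b
11) 4545.455ms=5b +909.091ms=1b
12) 5454.545ms=6b +363.636ms=2/5b
13) 5818.182ms=32/5b +363.636ms=2/5b
14) 6181.818ms=34/5b +363.636ms=2/5b
15) 6545.455ms=36/5b +363.636ms=2/5b
16) 6909.091ms=38/5b +363.636ms=2/5b
Σ=8b of 8 (66bpm 2/4) — PASS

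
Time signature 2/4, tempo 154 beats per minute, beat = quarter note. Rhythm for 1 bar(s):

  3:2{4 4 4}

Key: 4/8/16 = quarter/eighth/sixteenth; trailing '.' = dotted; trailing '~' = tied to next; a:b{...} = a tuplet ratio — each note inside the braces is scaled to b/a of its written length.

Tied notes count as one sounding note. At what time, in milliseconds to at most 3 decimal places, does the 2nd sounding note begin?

note 2 onset = 2/3b = 259.74ms

1. 0.0ms @ 0 + 259.74ms (2/3)
2. 259.74ms @ 2/3 + 259.74ms (2/3)
3. 519.481ms @ 4/3 + 259.74ms (2/3)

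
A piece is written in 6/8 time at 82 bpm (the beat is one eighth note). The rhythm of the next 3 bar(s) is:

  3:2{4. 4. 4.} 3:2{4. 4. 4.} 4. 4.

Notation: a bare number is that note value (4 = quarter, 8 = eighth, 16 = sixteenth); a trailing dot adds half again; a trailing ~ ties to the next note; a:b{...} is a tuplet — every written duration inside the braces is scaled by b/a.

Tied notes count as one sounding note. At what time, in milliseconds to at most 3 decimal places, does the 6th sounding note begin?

note 6 onset = 10b = 7317.073ms

1. 0.0ms @ 0 + 1463.415ms (2)
2. 1463.415ms @ 2 + 1463.415ms (2)
3. 2926.829ms @ 4 + 1463.415ms (2)
4. 4390.244ms @ 6 + 1463.415ms (2)
5. 5853.659ms @ 8 + 1463.415ms (2)
6. 7317.073ms @ 10 + 1463.415ms (2)
7. 8780.488ms @ 12 + 2195.122ms (3)
8. 10975.61ms @ 15 + 2195.122ms (3)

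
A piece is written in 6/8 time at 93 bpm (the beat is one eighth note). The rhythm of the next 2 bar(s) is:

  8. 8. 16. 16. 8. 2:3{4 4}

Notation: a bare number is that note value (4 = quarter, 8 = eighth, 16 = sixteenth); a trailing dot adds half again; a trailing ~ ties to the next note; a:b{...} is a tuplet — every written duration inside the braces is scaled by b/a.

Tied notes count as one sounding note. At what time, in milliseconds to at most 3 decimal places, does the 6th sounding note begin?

1. 0.0ms @ 0 + 967.742ms (3/2)
2. 967.742ms @ 3/2 + 967.742ms (3/2)
3. 1935.484ms @ 3 + 483.871ms (3/4)
4. 2419.355ms @ 15/4 + 483.871ms (3/4)
5. 2903.226ms @ 9/2 + 967.742ms (3/2)
6. 3870.968ms @ 6 + 1935.484ms (3)
7. 5806.452ms @ 9 + 1935.484ms (3)

note 6 onset = 6b = 3870.968ms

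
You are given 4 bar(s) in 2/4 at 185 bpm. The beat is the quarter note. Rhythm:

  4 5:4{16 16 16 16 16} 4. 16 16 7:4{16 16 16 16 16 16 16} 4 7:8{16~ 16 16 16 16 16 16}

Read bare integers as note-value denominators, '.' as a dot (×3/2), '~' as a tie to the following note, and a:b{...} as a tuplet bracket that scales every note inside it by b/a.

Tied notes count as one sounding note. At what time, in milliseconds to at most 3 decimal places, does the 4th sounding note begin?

note 4 onset = 7/5b = 454.054ms

1. 0.0ms @ 0 + 324.324ms (1)
2. 324.324ms @ 1 + 64.865ms (1/5)
3. 389.189ms @ 6/5 + 64.865ms (1/5)
4. 454.054ms @ 7/5 + 64.865ms (1/5)
5. 518.919ms @ 8/5 + 64.865ms (1/5)
6. 583.784ms @ 9/5 + 64.865ms (1/5)
7. 648.649ms @ 2 + 486.486ms (3/2)
8. 1135.135ms @ 7/2 + 81.081ms (1/4)
9. 1216.216ms @ 15/4 + 81.081ms (1/4)
10. 1297.297ms @ 4 + 46.332ms (1/7)
11. 1343.629ms @ 29/7 + 46.332ms (1/7)
12. 1389.961ms @ 30/7 + 46.332ms (1/7)
13. 1436.293ms @ 31/7 + 46.332ms (1/7)
14. 1482.625ms @ 32/7 + 46.332ms (1/7)
15. 1528.958ms @ 33/7 + 46.332ms (1/7)
16. 1575.29ms @ 34/7 + 46.332ms (1/7)
17. 1621.622ms @ 5 + 324.324ms (1)
18. 1945.946ms @ 6 + 185.328ms (4/7)
19. 2131.274ms @ 46/7 + 92.664ms (2/7)
20. 2223.938ms @ 48/7 + 92.664ms (2/7)
21. 2316.602ms @ 50/7 + 92.664ms (2/7)
22. 2409.266ms @ 52/7 + 92.664ms (2/7)
23. 2501.931ms @ 54/7 + 92.664ms (2/7)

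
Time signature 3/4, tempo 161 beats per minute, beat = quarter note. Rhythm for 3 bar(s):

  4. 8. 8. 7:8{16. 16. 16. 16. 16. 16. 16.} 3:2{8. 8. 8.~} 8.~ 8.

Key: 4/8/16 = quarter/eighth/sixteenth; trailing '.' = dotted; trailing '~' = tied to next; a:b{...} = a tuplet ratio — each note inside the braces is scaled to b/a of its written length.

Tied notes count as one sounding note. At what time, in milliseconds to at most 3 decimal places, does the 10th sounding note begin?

note 10 onset = 39/7b = 2076.309ms

1. 0.0ms @ 0 + 559.006ms (3/2)
2. 559.006ms @ 3/2 + 279.503ms (3/4)
3. 838.509ms @ 9/4 + 279.503ms (3/4)
4. 1118.012ms @ 3 + 159.716ms (3/7)
5. 1277.728ms @ 24/7 + 159.716ms (3/7)
6. 1437.445ms @ 27/7 + 159.716ms (3/7)
7. 1597.161ms @ 30/7 + 159.716ms (3/7)
8. 1756.877ms @ 33/7 + 159.716ms (3/7)
9. 1916.593ms @ 36/7 + 159.716ms (3/7)
10. 2076.309ms @ 39/7 + 159.716ms (3/7)
11. 2236.025ms @ 6 + 186.335ms (1/2)
12. 2422.36ms @ 13/2 + 186.335ms (1/2)
13. 2608.696ms @ 7 + 745.342ms (2)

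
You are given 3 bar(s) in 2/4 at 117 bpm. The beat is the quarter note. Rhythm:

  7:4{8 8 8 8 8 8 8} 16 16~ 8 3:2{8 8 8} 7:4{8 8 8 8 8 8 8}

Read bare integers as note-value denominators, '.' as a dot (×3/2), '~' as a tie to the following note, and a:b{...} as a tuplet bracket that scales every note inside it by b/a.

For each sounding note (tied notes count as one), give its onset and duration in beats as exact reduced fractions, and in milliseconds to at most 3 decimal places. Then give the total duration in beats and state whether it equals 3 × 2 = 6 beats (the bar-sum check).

1) 0.0ms=0b +146.52ms=2/7b
2) 146.52ms=2/7b +146.52ms=2/7b
3) 293.04ms=4/7b +146.52ms=2/7b
4) 439.56ms=6/7b +146.52ms=2/7b
5) 586.081ms=8/7b +146.52ms=2/7b
6) 732.601ms=10/7b +146.52ms=2/7b
7) 879.121ms=12/7b +146.52ms=2/7b
8) 1025.641ms=2b +128.205ms=1/4b
9) 1153.846ms=9/4b +384.615ms=3/4b
10) 1538.462ms=3b +170.94ms=1/3b
11) 1709.402ms=10/3b +170.94ms=1/3b
12) 1880.342ms=11/3b +170.94ms=1/3b
13) 2051.282ms=4b +146.52ms=2/7b
14) 2197.802ms=30/7b +146.52ms=2/7b
15) 2344.322ms=32/7b +146.52ms=2/7b
16) 2490.842ms=34/7b +146.52ms=2/7b
17) 2637.363ms=36/7b +146.52ms=2/7b
18) 2783.883ms=38/7b +146.52ms=2/7b
19) 2930.403ms=40/7b +146.52ms=2/7b
Σ=6b of 6 (117bpm 2/4) — PASS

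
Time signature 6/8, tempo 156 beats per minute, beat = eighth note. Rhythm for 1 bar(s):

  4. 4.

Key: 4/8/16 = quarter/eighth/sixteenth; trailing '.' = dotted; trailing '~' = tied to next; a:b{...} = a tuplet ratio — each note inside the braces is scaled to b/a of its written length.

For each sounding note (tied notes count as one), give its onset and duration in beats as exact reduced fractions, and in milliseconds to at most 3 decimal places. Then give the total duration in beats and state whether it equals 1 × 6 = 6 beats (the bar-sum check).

1) 0.0ms=0b +1153.846ms=3b
2) 1153.846ms=3b +1153.846ms=3b
Σ=6b of 6 (156bpm 6/8) — PASS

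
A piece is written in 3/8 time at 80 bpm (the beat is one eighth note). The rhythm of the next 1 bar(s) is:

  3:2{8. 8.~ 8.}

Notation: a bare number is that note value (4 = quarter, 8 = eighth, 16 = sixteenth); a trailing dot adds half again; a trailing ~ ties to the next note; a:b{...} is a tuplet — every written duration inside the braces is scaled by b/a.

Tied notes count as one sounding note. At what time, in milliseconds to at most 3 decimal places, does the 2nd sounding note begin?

1. 0.0ms @ 0 + 750.0ms (1)
2. 750.0ms @ 1 + 1500.0ms (2)

note 2 onset = 1b = 750.0ms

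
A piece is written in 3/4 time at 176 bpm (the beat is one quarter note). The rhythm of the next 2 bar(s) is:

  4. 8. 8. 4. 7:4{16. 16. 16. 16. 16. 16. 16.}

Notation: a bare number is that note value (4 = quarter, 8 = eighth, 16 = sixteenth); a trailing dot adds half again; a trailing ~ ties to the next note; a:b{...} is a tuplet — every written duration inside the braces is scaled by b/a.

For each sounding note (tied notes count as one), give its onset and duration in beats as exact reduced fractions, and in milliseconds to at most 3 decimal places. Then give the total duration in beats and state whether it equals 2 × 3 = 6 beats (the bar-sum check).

1) 0.0ms=0b +511.364ms=3/2b
2) 511.364ms=3/2b +255.682ms=3/4b
3) 767.045ms=9/4b +255.682ms=3/4b
4) 1022.727ms=3b +511.364ms=3/2b
5) 1534.091ms=9/2b +73.052ms=3/14b
6) 1607.143ms=33/7b +73.052ms=3/14b
7) 1680.195ms=69/14b +73.052ms=3/14b
8) 1753.247ms=36/7b +73.052ms=3/14b
9) 1826.299ms=75/14b +73.052ms=3/14b
10) 1899.351ms=39/7b +73.052ms=3/14b
11) 1972.403ms=81/14b +73.052ms=3/14b
Σ=6b of 6 (176bpm 3/4) — PASS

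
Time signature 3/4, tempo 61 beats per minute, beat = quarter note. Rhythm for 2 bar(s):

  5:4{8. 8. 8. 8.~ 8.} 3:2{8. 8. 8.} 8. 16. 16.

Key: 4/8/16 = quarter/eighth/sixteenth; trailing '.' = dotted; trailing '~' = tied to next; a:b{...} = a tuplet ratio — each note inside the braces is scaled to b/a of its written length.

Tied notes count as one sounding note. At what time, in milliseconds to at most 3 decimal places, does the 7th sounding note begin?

note 7 onset = 4b = 3934.426ms

1. 0.0ms @ 0 + 590.164ms (3/5)
2. 590.164ms @ 3/5 + 590.164ms (3/5)
3. 1180.328ms @ 6/5 + 590.164ms (3/5)
4. 1770.492ms @ 9/5 + 1180.328ms (6/5)
5. 2950.82ms @ 3 + 491.803ms (1/2)
6. 3442.623ms @ 7/2 + 491.803ms (1/2)
7. 3934.426ms @ 4 + 491.803ms (1/2)
8. 4426.23ms @ 9/2 + 737.705ms (3/4)
9. 5163.934ms @ 21/4 + 368.852ms (3/8)
10. 5532.787ms @ 45/8 + 368.852ms (3/8)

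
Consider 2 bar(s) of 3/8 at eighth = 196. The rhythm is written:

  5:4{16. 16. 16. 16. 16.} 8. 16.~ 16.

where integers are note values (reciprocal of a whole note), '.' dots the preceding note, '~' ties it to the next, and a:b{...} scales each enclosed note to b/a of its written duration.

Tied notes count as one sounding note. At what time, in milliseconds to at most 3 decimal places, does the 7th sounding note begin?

note 7 onset = 9/2b = 1377.551ms

1. 0.0ms @ 0 + 183.673ms (3/5)
2. 183.673ms @ 3/5 + 183.673ms (3/5)
3. 367.347ms @ 6/5 + 183.673ms (3/5)
4. 551.02ms @ 9/5 + 183.673ms (3/5)
5. 734.694ms @ 12/5 + 183.673ms (3/5)
6. 918.367ms @ 3 + 459.184ms (3/2)
7. 1377.551ms @ 9/2 + 459.184ms (3/2)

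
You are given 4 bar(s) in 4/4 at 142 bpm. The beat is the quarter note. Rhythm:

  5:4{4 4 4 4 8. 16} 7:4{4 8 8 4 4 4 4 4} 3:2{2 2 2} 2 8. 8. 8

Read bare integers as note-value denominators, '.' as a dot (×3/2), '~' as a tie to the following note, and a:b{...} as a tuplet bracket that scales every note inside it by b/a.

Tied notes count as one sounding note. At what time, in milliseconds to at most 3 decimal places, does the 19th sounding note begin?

1. 0.0ms @ 0 + 338.028ms (4/5)
2. 338.028ms @ 4/5 + 338.028ms (4/5)
3. 676.056ms @ 8/5 + 338.028ms (4/5)
4. 1014.085ms @ 12/5 + 338.028ms (4/5)
5. 1352.113ms @ 16/5 + 253.521ms (3/5)
6. 1605.634ms @ 19/5 + 84.507ms (1/5)
7. 1690.141ms @ 4 + 241.449ms (4/7)
8. 1931.59ms @ 32/7 + 120.724ms (2/7)
9. 2052.314ms @ 34/7 + 120.724ms (2/7)
10. 2173.038ms @ 36/7 + 241.449ms (4/7)
11. 2414.487ms @ 40/7 + 241.449ms (4/7)
12. 2655.936ms @ 44/7 + 241.449ms (4/7)
13. 2897.384ms @ 48/7 + 241.449ms (4/7)
14. 3138.833ms @ 52/7 + 241.449ms (4/7)
15. 3380.282ms @ 8 + 563.38ms (4/3)
16. 3943.662ms @ 28/3 + 563.38ms (4/3)
17. 4507.042ms @ 32/3 + 563.38ms (4/3)
18. 5070.423ms @ 12 + 845.07ms (2)
19. 5915.493ms @ 14 + 316.901ms (3/4)
20. 6232.394ms @ 59/4 + 316.901ms (3/4)
21. 6549.296ms @ 31/2 + 211.268ms (1/2)

note 19 onset = 14b = 5915.493ms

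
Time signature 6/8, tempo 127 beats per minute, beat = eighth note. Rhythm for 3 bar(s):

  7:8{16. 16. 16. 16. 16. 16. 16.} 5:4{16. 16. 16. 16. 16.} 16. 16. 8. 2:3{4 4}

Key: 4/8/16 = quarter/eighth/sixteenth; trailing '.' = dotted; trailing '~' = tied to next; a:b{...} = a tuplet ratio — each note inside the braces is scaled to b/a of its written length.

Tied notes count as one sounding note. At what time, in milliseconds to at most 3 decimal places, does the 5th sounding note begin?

1. 0.0ms @ 0 + 404.949ms (6/7)
2. 404.949ms @ 6/7 + 404.949ms (6/7)
3. 809.899ms @ 12/7 + 404.949ms (6/7)
4. 1214.848ms @ 18/7 + 404.949ms (6/7)
5. 1619.798ms @ 24/7 + 404.949ms (6/7)
6. 2024.747ms @ 30/7 + 404.949ms (6/7)
7. 2429.696ms @ 36/7 + 404.949ms (6/7)
8. 2834.646ms @ 6 + 283.465ms (3/5)
9. 3118.11ms @ 33/5 + 283.465ms (3/5)
10. 3401.575ms @ 36/5 + 283.465ms (3/5)
11. 3685.039ms @ 39/5 + 283.465ms (3/5)
12. 3968.504ms @ 42/5 + 283.465ms (3/5)
13. 4251.969ms @ 9 + 354.331ms (3/4)
14. 4606.299ms @ 39/4 + 354.331ms (3/4)
15. 4960.63ms @ 21/2 + 708.661ms (3/2)
16. 5669.291ms @ 12 + 1417.323ms (3)
17. 7086.614ms @ 15 + 1417.323ms (3)

note 5 onset = 24/7b = 1619.798ms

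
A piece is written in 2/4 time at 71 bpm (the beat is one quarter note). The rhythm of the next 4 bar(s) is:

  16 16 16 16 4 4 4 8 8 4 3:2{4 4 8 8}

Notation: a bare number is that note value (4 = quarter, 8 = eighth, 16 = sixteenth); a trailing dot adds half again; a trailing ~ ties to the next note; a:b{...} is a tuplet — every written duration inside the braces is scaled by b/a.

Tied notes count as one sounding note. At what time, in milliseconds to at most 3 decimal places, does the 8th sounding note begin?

note 8 onset = 4b = 3380.282ms

1. 0.0ms @ 0 + 211.268ms (1/4)
2. 211.268ms @ 1/4 + 211.268ms (1/4)
3. 422.535ms @ 1/2 + 211.268ms (1/4)
4. 633.803ms @ 3/4 + 211.268ms (1/4)
5. 845.07ms @ 1 + 845.07ms (1)
6. 1690.141ms @ 2 + 845.07ms (1)
7. 2535.211ms @ 3 + 845.07ms (1)
8. 3380.282ms @ 4 + 422.535ms (1/2)
9. 3802.817ms @ 9/2 + 422.535ms (1/2)
10. 4225.352ms @ 5 + 845.07ms (1)
11. 5070.423ms @ 6 + 563.38ms (2/3)
12. 5633.803ms @ 20/3 + 563.38ms (2/3)
13. 6197.183ms @ 22/3 + 281.69ms (1/3)
14. 6478.873ms @ 23/3 + 281.69ms (1/3)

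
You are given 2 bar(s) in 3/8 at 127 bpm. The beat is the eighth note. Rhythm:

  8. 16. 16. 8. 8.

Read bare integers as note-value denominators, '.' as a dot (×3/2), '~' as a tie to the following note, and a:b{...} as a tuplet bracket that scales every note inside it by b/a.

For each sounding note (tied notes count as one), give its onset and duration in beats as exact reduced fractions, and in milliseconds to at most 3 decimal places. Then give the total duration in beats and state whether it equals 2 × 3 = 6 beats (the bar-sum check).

1) 0.0ms=0b +708.661ms=3/2b
2) 708.661ms=3/2b +354.331ms=3/4b
3) 1062.992ms=9/4b +354.331ms=3/4b
4) 1417.323ms=3b +708.661ms=3/2b
5) 2125.984ms=9/2b +708.661ms=3/2b
Σ=6b of 6 (127bpm 3/8) — PASS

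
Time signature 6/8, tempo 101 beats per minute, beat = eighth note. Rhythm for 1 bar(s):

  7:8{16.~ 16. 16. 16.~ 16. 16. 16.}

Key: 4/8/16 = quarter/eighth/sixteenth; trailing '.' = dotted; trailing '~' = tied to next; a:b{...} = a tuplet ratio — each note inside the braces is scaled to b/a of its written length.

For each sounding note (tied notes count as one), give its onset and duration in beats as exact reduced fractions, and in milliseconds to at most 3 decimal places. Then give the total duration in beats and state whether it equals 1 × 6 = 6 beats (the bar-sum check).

1) 0.0ms=0b +1018.388ms=12/7b
2) 1018.388ms=12/7b +509.194ms=6/7b
3) 1527.581ms=18/7b +1018.388ms=12/7b
4) 2545.969ms=30/7b +509.194ms=6/7b
5) 3055.163ms=36/7b +509.194ms=6/7b
Σ=6b of 6 (101bpm 6/8) — PASS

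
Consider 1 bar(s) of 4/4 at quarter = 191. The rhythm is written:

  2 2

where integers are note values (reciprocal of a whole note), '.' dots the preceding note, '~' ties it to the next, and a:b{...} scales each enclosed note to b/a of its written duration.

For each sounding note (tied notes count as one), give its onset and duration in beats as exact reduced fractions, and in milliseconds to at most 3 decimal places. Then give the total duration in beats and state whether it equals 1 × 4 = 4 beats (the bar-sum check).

1) 0.0ms=0b +628.272ms=2b
2) 628.272ms=2b +628.272ms=2b
Σ=4b of 4 (191bpm 4/4) — PASS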